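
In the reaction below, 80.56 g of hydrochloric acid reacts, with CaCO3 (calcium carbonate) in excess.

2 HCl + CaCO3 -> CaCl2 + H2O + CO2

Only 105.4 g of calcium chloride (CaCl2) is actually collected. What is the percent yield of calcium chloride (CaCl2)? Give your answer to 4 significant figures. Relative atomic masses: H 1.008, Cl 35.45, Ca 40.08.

85.96 %

M(HCl) = 1.008 + 35.45 = 36.458 g/mol.
M(CaCl2) = 40.08 + 2(35.45) = 110.98 g/mol.
n(HCl) = 80.560 g / 36.458 g/mol = 2.2097 mol.
From the equation the HCl:CaCl2 mole ratio is 2:1, so n(CaCl2) = 2.2097 × 1/2 = 1.1048 mol.
Mass of CaCl2 = 1.1048 mol × 110.98 g/mol = 122.61 g.
This is the theoretical yield. Percent yield = 105.4 g / 122.61 g × 100% = 85.961%.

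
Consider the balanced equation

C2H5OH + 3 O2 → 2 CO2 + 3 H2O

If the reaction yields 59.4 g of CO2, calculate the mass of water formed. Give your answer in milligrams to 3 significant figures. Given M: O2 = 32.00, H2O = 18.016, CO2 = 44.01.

36500 mg

n(CO2) = 59.40 g / 44.01 g/mol = 1.350 mol.
From the equation the CO2:H2O mole ratio is 2:3, so n(H2O) = 1.350 × 3/2 = 2.025 mol.
Mass of H2O = 2.025 mol × 18.016 g/mol = 36.47 g.
Converting to mg: 36.47 g = 36500 mg.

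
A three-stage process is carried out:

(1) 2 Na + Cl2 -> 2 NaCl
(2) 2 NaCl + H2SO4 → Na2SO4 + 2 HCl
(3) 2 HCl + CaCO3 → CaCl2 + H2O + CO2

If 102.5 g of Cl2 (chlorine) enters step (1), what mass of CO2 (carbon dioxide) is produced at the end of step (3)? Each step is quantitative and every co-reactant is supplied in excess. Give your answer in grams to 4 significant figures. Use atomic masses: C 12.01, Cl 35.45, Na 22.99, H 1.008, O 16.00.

63.63 g

M(Cl2) = 2(35.45) = 70.90 g/mol.
M(CO2) = 12.01 + 2(16.00) = 44.01 g/mol.
n(Cl2) = 102.5 / 70.90 = 1.4457 mol.
Reaction (1): Cl2→NaCl ratio 1:2 ⇒ n(NaCl) = 2.8914 mol.
Reaction (2): NaCl→HCl ratio 2:2 ⇒ n(HCl) = 2.8914 mol.
Reaction (3): HCl→CO2 ratio 2:1 ⇒ n(CO2) = 1.4457 mol.
Mass of CO2 = 1.4457 × 44.01 = 63.625 g.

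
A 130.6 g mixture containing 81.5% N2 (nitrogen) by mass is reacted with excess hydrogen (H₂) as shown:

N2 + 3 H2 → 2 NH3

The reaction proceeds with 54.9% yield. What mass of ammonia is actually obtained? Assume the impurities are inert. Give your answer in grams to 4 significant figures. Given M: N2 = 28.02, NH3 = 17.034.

Pure N2 available = 130.6 g × 0.815 = 106.44 g.
n(N2) = 106.44 g / 28.02 g/mol = 3.7987 mol.
From the equation the N2:NH3 mole ratio is 1:2, so n(NH3) = 3.7987 × 2/1 = 7.5974 mol.
Mass of NH3 = 7.5974 mol × 17.034 g/mol = 129.41 g.
Actual mass collected = 129.41 g × 0.549 = 71.048 g.

71.05 g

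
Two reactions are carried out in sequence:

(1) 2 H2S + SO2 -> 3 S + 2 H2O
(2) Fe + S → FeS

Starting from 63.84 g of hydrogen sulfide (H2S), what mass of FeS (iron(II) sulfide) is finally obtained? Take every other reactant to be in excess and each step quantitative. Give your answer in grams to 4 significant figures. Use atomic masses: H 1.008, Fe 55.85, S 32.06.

M(H2S) = 2(1.008) + 32.06 = 34.076 g/mol.
M(FeS) = 55.85 + 32.06 = 87.91 g/mol.
n(H2S) = 63.840 / 34.076 = 1.8735 mol.
Step 1 gives a 2:3 ratio of H2S to S, so n(S) = 2.8102 mol.
In step 2 the S:FeS ratio is 1:1, so n(FeS) = 2.8102 mol.
Mass of FeS = 2.8102 × 87.91 = 247.04 g.

247.0 g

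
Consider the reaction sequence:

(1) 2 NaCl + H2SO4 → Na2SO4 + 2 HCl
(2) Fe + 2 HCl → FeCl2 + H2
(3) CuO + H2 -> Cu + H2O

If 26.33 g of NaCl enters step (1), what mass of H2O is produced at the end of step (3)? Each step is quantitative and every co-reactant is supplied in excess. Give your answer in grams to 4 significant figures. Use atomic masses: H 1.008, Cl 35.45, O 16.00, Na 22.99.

4.059 g

M(NaCl) = 22.99 + 35.45 = 58.44 g/mol.
M(H2O) = 2(1.008) + 16.00 = 18.016 g/mol.
n(NaCl) = 26.33 / 58.44 = 0.45055 mol.
Reaction (1): NaCl→HCl ratio 2:2 ⇒ n(HCl) = 0.45055 mol.
Reaction (2): HCl→H2 ratio 2:1 ⇒ n(H2) = 0.22527 mol.
Reaction (3): H2→H2O ratio 1:1 ⇒ n(H2O) = 0.22527 mol.
Mass of H2O = 0.22527 × 18.016 = 4.0585 g.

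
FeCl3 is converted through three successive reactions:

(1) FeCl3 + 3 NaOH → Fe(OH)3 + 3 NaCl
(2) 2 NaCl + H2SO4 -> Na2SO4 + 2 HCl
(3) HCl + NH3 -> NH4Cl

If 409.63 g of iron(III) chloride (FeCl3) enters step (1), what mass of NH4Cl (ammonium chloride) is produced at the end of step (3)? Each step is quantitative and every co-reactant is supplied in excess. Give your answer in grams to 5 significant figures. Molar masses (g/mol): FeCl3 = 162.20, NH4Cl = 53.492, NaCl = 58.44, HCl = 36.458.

n(FeCl3) = 409.63 / 162.20 = 2.52546 mol.
Reaction (1): FeCl3→NaCl ratio 1:3 ⇒ n(NaCl) = 7.57639 mol.
Reaction (2): NaCl→HCl ratio 2:2 ⇒ n(HCl) = 7.57639 mol.
Reaction (3): HCl→NH4Cl ratio 1:1 ⇒ n(NH4Cl) = 7.57639 mol.
Mass of NH4Cl = 7.57639 × 53.492 = 405.276 g.

405.28 g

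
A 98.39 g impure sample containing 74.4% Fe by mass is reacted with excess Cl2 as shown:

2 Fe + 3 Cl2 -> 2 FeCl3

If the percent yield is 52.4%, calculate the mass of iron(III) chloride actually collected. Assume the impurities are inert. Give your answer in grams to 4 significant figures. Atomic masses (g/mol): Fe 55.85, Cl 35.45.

111.4 g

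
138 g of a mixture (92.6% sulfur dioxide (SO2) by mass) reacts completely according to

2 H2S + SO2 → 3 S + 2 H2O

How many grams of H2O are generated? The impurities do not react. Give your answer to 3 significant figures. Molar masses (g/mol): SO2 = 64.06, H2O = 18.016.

71.9 g

Mass of pure SO2 = 138 g × 0.926 = 127.8 g.
n(SO2) = 127.8 g / 64.06 g/mol = 1.995 mol.
From the equation the SO2:H2O mole ratio is 1:2, so n(H2O) = 1.995 × 2/1 = 3.990 mol.
Mass of H2O = 3.990 mol × 18.016 g/mol = 71.88 g.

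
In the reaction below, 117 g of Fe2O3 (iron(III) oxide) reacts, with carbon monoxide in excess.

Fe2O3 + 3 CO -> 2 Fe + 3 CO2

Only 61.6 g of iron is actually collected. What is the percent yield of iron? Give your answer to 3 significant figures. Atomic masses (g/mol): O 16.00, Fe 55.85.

75.3 %

M(Fe2O3) = 2(55.85) + 3(16.00) = 159.70 g/mol.
M(Fe) = 55.85 g/mol.
n(Fe2O3) = 117.0 g / 159.70 g/mol = 0.7326 mol.
From the equation the Fe2O3:Fe mole ratio is 1:2, so n(Fe) = 0.7326 × 2/1 = 1.465 mol.
Mass of Fe = 1.465 mol × 55.85 g/mol = 81.83 g.
This is the theoretical yield. Percent yield = 61.6 g / 81.83 g × 100% = 75.27%.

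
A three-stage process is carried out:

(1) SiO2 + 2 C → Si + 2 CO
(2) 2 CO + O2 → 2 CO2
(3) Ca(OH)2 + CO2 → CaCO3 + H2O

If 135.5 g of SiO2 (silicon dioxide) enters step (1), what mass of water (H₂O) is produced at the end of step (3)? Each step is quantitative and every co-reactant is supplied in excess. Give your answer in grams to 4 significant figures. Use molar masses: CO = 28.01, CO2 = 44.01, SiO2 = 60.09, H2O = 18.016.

81.25 g

n(SiO2) = 135.5 / 60.09 = 2.2550 mol.
Reaction (1): SiO2→CO ratio 1:2 ⇒ n(CO) = 4.5099 mol.
Reaction (2): CO→CO2 ratio 2:2 ⇒ n(CO2) = 4.5099 mol.
Reaction (3): CO2→H2O ratio 1:1 ⇒ n(H2O) = 4.5099 mol.
Mass of H2O = 4.5099 × 18.016 = 81.250 g.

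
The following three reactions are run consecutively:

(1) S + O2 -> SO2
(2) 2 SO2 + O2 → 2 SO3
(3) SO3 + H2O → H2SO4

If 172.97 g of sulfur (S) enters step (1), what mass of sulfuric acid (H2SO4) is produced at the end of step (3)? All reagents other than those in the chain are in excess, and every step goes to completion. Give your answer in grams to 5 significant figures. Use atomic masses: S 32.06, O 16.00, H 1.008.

M(S) = 32.06 g/mol.
M(H2SO4) = 2(1.008) + 32.06 + 4(16.00) = 98.076 g/mol.
n(S) = 172.97 / 32.06 = 5.39520 mol.
Reaction (1): S→SO2 ratio 1:1 ⇒ n(SO2) = 5.39520 mol.
Reaction (2): SO2→SO3 ratio 2:2 ⇒ n(SO3) = 5.39520 mol.
Reaction (3): SO3→H2SO4 ratio 1:1 ⇒ n(H2SO4) = 5.39520 mol.
Mass of H2SO4 = 5.39520 × 98.076 = 529.139 g.

529.14 g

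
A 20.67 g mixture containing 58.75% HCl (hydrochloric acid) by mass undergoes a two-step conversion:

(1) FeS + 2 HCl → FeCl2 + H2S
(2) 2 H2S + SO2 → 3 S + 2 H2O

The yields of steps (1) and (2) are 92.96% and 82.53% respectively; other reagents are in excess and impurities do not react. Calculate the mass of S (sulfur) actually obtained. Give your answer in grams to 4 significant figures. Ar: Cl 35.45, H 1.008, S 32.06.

6.145 g

Pure HCl = 20.67 × 0.5875 = 12.144 g.
M(HCl) = 1.008 + 35.45 = 36.458 g/mol.
M(S) = 32.06 g/mol.
n(HCl) = 12.144 / 36.458 = 0.33309 mol.
Step 1 (HCl:H2S = 2:1): theoretical n(H2S) = 0.16654 mol; at 92.96% yield, n(H2S) = 0.15482 mol.
Step 2 (H2S:S = 2:3): theoretical n(S) = 0.23223 mol, so theoretical mass = 0.23223 × 32.06 = 7.4452 g.
At 82.53% yield, actual mass of S = 7.4452 × 0.8253 = 6.1445 g.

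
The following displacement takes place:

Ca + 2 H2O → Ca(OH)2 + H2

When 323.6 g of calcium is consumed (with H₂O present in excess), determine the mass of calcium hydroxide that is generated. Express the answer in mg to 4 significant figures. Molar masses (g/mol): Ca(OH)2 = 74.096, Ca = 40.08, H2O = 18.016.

598200 mg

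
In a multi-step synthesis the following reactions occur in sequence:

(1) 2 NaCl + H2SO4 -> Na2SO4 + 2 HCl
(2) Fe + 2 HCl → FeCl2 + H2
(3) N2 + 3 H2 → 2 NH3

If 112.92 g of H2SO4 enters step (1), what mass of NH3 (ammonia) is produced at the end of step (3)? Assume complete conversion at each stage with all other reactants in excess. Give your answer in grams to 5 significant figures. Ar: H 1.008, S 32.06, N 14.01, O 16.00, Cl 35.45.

M(H2SO4) = 2(1.008) + 32.06 + 4(16.00) = 98.076 g/mol.
M(NH3) = 14.01 + 3(1.008) = 17.034 g/mol.
n(H2SO4) = 112.92 / 98.076 = 1.15135 mol.
Reaction (1): H2SO4→HCl ratio 1:2 ⇒ n(HCl) = 2.30270 mol.
Reaction (2): HCl→H2 ratio 2:1 ⇒ n(H2) = 1.15135 mol.
Reaction (3): H2→NH3 ratio 3:2 ⇒ n(NH3) = 0.767568 mol.
Mass of NH3 = 0.767568 × 17.034 = 13.0748 g.

13.075 g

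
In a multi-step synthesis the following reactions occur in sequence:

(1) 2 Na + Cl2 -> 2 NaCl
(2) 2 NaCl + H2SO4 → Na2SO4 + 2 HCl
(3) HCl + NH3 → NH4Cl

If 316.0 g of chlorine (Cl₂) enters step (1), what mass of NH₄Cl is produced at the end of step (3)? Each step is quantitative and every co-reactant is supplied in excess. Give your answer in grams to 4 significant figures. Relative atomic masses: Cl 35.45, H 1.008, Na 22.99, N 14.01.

M(Cl2) = 2(35.45) = 70.90 g/mol.
M(NH4Cl) = 14.01 + 4(1.008) + 35.45 = 53.492 g/mol.
n(Cl2) = 316.0 / 70.90 = 4.4570 mol.
Reaction (1): Cl2→NaCl ratio 1:2 ⇒ n(NaCl) = 8.9140 mol.
Reaction (2): NaCl→HCl ratio 2:2 ⇒ n(HCl) = 8.9140 mol.
Reaction (3): HCl→NH4Cl ratio 1:1 ⇒ n(NH4Cl) = 8.9140 mol.
Mass of NH4Cl = 8.9140 × 53.492 = 476.83 g.

476.8 g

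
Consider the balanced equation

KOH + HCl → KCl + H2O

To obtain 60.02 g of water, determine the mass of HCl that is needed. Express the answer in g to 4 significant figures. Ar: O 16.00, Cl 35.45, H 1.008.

121.5 g

M(H2O) = 2(1.008) + 16.00 = 18.016 g/mol.
M(HCl) = 1.008 + 35.45 = 36.458 g/mol.
n(H2O) = 60.020 g / 18.016 g/mol = 3.3315 mol.
From the equation the H2O:HCl mole ratio is 1:1, so n(HCl) = 3.3315 × 1/1 = 3.3315 mol.
Mass of HCl = 3.3315 mol × 36.458 g/mol = 121.46 g.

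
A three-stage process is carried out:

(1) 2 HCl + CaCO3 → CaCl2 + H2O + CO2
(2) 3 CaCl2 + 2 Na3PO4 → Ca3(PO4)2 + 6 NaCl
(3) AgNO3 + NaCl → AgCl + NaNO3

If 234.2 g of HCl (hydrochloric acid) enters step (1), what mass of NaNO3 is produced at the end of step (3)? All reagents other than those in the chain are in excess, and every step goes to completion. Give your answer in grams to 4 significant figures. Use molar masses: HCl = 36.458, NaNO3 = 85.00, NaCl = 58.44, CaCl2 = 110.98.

n(HCl) = 234.2 / 36.458 = 6.4238 mol.
Reaction (1): HCl→CaCl2 ratio 2:1 ⇒ n(CaCl2) = 3.2119 mol.
Reaction (2): CaCl2→NaCl ratio 3:6 ⇒ n(NaCl) = 6.4238 mol.
Reaction (3): NaCl→NaNO3 ratio 1:1 ⇒ n(NaNO3) = 6.4238 mol.
Mass of NaNO3 = 6.4238 × 85.00 = 546.03 g.

546.0 g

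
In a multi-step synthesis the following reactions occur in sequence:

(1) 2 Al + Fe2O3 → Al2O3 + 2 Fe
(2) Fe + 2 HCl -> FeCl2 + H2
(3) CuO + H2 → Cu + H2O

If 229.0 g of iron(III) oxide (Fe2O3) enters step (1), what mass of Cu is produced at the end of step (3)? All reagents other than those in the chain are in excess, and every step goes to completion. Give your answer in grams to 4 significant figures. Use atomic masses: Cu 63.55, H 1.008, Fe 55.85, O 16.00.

182.3 g

M(Fe2O3) = 2(55.85) + 3(16.00) = 159.70 g/mol.
M(Cu) = 63.55 g/mol.
n(Fe2O3) = 229.0 / 159.70 = 1.4339 mol.
Reaction (1): Fe2O3→Fe ratio 1:2 ⇒ n(Fe) = 2.8679 mol.
Reaction (2): Fe→H2 ratio 1:1 ⇒ n(H2) = 2.8679 mol.
Reaction (3): H2→Cu ratio 1:1 ⇒ n(Cu) = 2.8679 mol.
Mass of Cu = 2.8679 × 63.55 = 182.25 g.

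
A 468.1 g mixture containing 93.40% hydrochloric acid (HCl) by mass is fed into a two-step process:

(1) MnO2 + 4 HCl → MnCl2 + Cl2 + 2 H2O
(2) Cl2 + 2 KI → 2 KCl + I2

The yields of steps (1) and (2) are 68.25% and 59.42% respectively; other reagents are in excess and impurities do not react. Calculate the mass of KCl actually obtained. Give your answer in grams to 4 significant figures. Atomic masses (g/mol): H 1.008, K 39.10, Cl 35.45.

Pure HCl = 468.1 × 0.9340 = 437.21 g.
M(HCl) = 1.008 + 35.45 = 36.458 g/mol.
M(KCl) = 39.10 + 35.45 = 74.55 g/mol.
n(HCl) = 437.21 / 36.458 = 11.992 mol.
Step 1 (HCl:Cl2 = 4:1): theoretical n(Cl2) = 2.9980 mol; at 68.25% yield, n(Cl2) = 2.0461 mol.
Step 2 (Cl2:KCl = 1:2): theoretical n(KCl) = 4.0923 mol, so theoretical mass = 4.0923 × 74.55 = 305.08 g.
At 59.42% yield, actual mass of KCl = 305.08 × 0.5942 = 181.28 g.

181.3 g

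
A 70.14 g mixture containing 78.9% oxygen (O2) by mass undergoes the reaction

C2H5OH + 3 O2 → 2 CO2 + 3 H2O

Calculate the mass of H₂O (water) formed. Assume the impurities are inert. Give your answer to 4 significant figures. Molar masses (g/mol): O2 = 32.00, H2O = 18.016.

31.16 g

Mass of pure O2 = 70.14 g × 0.789 = 55.340 g.
n(O2) = 55.340 g / 32.00 g/mol = 1.7294 mol.
From the equation the O2:H2O mole ratio is 3:3, so n(H2O) = 1.7294 × 3/3 = 1.7294 mol.
Mass of H2O = 1.7294 mol × 18.016 g/mol = 31.157 g.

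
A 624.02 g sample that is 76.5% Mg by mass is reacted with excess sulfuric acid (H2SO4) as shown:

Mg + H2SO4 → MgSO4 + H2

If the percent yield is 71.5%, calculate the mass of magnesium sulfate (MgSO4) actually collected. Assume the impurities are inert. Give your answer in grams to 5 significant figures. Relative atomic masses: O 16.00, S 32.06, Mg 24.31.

1690.0 g

Pure Mg available = 624.02 g × 0.765 = 477.375 g.
M(Mg) = 24.31 g/mol.
M(MgSO4) = 24.31 + 32.06 + 4(16.00) = 120.37 g/mol.
n(Mg) = 477.375 g / 24.31 g/mol = 19.6370 mol.
From the equation the Mg:MgSO4 mole ratio is 1:1, so n(MgSO4) = 19.6370 × 1/1 = 19.6370 mol.
Mass of MgSO4 = 19.6370 mol × 120.37 g/mol = 2363.70 g.
Actual mass collected = 2363.70 g × 0.715 = 1690.05 g.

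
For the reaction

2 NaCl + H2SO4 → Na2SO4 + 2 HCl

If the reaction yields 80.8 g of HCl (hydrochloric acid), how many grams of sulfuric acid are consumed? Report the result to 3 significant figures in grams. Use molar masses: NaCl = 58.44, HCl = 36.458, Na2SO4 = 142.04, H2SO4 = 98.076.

109 g

n(HCl) = 80.80 g / 36.458 g/mol = 2.216 mol.
From the equation the HCl:H2SO4 mole ratio is 2:1, so n(H2SO4) = 2.216 × 1/2 = 1.108 mol.
Mass of H2SO4 = 1.108 mol × 98.076 g/mol = 108.7 g.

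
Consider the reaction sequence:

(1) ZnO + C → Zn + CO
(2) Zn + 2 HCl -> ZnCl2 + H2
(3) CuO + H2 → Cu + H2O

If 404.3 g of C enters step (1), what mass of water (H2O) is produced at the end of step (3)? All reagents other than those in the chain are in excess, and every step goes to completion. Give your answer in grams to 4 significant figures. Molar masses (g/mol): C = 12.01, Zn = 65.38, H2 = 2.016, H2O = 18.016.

606.5 g

n(C) = 404.3 / 12.01 = 33.664 mol.
Reaction (1): C→Zn ratio 1:1 ⇒ n(Zn) = 33.664 mol.
Reaction (2): Zn→H2 ratio 1:1 ⇒ n(H2) = 33.664 mol.
Reaction (3): H2→H2O ratio 1:1 ⇒ n(H2O) = 33.664 mol.
Mass of H2O = 33.664 × 18.016 = 606.48 g.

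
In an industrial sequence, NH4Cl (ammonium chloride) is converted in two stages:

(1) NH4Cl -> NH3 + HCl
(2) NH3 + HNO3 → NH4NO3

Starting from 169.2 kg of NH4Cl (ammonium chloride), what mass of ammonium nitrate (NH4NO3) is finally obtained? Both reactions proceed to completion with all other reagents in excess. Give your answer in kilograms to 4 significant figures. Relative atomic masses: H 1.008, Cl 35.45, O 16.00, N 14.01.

253.2 kg

M(NH4Cl) = 14.01 + 4(1.008) + 35.45 = 53.492 g/mol.
M(NH4NO3) = 2(14.01) + 4(1.008) + 3(16.00) = 80.052 g/mol.
169.2 kg = 169200 g.
n(NH4Cl) = 169200 / 53.492 = 3163.1 mol.
Step 1 gives a 1:1 ratio of NH4Cl to NH3, so n(NH3) = 3163.1 mol.
In step 2 the NH3:NH4NO3 ratio is 1:1, so n(NH4NO3) = 3163.1 mol.
Mass of NH4NO3 = 3163.1 × 80.052 = 253210 g = 253.2 kg.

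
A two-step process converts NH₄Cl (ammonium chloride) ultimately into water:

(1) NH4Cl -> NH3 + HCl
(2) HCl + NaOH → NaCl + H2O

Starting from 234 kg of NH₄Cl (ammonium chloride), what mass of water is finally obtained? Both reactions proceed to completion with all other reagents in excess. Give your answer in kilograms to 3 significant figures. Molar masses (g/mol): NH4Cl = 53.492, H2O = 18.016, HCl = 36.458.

78.8 kg

234 kg = 234000 g.
n(NH4Cl) = 234000 / 53.492 = 4374 mol.
Step 1 gives a 1:1 ratio of NH4Cl to HCl, so n(HCl) = 4374 mol.
In step 2 the HCl:H2O ratio is 1:1, so n(H2O) = 4374 mol.
Mass of H2O = 4374 × 18.016 = 78810 g = 78.8 kg.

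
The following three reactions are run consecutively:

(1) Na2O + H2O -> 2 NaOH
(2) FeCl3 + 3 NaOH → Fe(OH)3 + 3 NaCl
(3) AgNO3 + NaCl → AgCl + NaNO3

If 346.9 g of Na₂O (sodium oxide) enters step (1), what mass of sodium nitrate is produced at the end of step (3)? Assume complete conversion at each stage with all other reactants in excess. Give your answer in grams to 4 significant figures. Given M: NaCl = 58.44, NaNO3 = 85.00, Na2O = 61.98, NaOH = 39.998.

951.5 g

n(Na2O) = 346.9 / 61.98 = 5.5970 mol.
Reaction (1): Na2O→NaOH ratio 1:2 ⇒ n(NaOH) = 11.194 mol.
Reaction (2): NaOH→NaCl ratio 3:3 ⇒ n(NaCl) = 11.194 mol.
Reaction (3): NaCl→NaNO3 ratio 1:1 ⇒ n(NaNO3) = 11.194 mol.
Mass of NaNO3 = 11.194 × 85.00 = 951.48 g.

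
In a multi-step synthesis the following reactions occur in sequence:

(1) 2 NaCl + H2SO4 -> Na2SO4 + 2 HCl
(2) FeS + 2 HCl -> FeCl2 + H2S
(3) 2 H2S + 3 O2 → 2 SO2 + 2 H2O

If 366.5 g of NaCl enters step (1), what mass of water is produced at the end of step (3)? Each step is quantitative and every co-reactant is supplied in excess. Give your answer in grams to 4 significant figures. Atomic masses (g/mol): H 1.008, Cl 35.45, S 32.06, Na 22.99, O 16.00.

56.49 g

M(NaCl) = 22.99 + 35.45 = 58.44 g/mol.
M(H2O) = 2(1.008) + 16.00 = 18.016 g/mol.
n(NaCl) = 366.5 / 58.44 = 6.2714 mol.
Reaction (1): NaCl→HCl ratio 2:2 ⇒ n(HCl) = 6.2714 mol.
Reaction (2): HCl→H2S ratio 2:1 ⇒ n(H2S) = 3.1357 mol.
Reaction (3): H2S→H2O ratio 2:2 ⇒ n(H2O) = 3.1357 mol.
Mass of H2O = 3.1357 × 18.016 = 56.493 g.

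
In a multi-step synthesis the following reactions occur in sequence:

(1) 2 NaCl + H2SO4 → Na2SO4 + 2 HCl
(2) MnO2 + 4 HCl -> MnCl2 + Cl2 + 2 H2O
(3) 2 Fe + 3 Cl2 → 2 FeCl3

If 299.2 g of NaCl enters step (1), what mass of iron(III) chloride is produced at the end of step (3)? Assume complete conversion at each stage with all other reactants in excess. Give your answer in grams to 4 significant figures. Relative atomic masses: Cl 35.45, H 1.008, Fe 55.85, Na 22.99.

138.4 g

M(NaCl) = 22.99 + 35.45 = 58.44 g/mol.
M(FeCl3) = 55.85 + 3(35.45) = 162.20 g/mol.
n(NaCl) = 299.2 / 58.44 = 5.1198 mol.
Reaction (1): NaCl→HCl ratio 2:2 ⇒ n(HCl) = 5.1198 mol.
Reaction (2): HCl→Cl2 ratio 4:1 ⇒ n(Cl2) = 1.2799 mol.
Reaction (3): Cl2→FeCl3 ratio 3:2 ⇒ n(FeCl3) = 0.85330 mol.
Mass of FeCl3 = 0.85330 × 162.20 = 138.40 g.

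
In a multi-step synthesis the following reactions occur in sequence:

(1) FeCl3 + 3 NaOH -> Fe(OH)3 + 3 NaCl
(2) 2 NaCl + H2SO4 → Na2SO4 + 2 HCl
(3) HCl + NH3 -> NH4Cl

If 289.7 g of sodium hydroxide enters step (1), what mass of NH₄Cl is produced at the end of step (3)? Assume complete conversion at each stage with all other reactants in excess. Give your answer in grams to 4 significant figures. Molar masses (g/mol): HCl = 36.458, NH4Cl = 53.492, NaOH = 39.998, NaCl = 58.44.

n(NaOH) = 289.7 / 39.998 = 7.2429 mol.
Reaction (1): NaOH→NaCl ratio 3:3 ⇒ n(NaCl) = 7.2429 mol.
Reaction (2): NaCl→HCl ratio 2:2 ⇒ n(HCl) = 7.2429 mol.
Reaction (3): HCl→NH4Cl ratio 1:1 ⇒ n(NH4Cl) = 7.2429 mol.
Mass of NH4Cl = 7.2429 × 53.492 = 387.44 g.

387.4 g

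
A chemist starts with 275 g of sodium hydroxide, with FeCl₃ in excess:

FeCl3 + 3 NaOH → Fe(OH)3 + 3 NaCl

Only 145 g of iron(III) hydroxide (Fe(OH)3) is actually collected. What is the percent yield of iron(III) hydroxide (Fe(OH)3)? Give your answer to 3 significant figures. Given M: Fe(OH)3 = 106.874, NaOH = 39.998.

59.2 %

n(NaOH) = 275.0 g / 39.998 g/mol = 6.875 mol.
From the equation the NaOH:Fe(OH)3 mole ratio is 3:1, so n(Fe(OH)3) = 6.875 × 1/3 = 2.292 mol.
Mass of Fe(OH)3 = 2.292 mol × 106.874 g/mol = 244.9 g.
This is the theoretical yield. Percent yield = 145 g / 244.9 g × 100% = 59.20%.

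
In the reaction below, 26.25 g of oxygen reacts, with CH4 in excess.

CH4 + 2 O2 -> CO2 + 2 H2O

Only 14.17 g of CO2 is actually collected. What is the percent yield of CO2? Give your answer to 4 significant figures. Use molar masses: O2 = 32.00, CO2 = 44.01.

78.50 %

n(O2) = 26.250 g / 32.00 g/mol = 0.82031 mol.
From the equation the O2:CO2 mole ratio is 2:1, so n(CO2) = 0.82031 × 1/2 = 0.41016 mol.
Mass of CO2 = 0.41016 mol × 44.01 g/mol = 18.051 g.
This is the theoretical yield. Percent yield = 14.17 g / 18.051 g × 100% = 78.500%.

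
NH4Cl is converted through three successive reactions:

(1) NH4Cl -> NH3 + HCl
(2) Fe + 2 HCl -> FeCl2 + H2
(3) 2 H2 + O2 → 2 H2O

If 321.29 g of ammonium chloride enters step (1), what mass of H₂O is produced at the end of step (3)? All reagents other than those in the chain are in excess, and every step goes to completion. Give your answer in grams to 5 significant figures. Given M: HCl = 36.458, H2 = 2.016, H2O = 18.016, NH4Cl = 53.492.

54.105 g

n(NH4Cl) = 321.29 / 53.492 = 6.00632 mol.
Reaction (1): NH4Cl→HCl ratio 1:1 ⇒ n(HCl) = 6.00632 mol.
Reaction (2): HCl→H2 ratio 2:1 ⇒ n(H2) = 3.00316 mol.
Reaction (3): H2→H2O ratio 2:2 ⇒ n(H2O) = 3.00316 mol.
Mass of H2O = 3.00316 × 18.016 = 54.1049 g.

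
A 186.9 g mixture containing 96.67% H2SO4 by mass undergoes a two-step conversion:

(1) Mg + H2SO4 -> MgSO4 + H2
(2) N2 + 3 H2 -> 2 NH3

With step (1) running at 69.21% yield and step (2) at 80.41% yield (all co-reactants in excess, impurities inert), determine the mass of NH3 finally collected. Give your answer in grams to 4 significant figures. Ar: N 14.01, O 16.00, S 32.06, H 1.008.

11.64 g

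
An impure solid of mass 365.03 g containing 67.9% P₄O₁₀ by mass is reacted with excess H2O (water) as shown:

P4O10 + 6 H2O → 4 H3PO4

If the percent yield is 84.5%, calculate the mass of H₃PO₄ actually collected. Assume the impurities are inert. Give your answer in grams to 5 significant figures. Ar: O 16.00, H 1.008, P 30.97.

Pure P4O10 available = 365.03 g × 0.679 = 247.855 g.
M(P4O10) = 4(30.97) + 10(16.00) = 283.88 g/mol.
M(H3PO4) = 3(1.008) + 30.97 + 4(16.00) = 97.994 g/mol.
n(P4O10) = 247.855 g / 283.88 g/mol = 0.873099 mol.
From the equation the P4O10:H3PO4 mole ratio is 1:4, so n(H3PO4) = 0.873099 × 4/1 = 3.49240 mol.
Mass of H3PO4 = 3.49240 mol × 97.994 g/mol = 342.234 g.
Actual mass collected = 342.234 g × 0.845 = 289.188 g.

289.19 g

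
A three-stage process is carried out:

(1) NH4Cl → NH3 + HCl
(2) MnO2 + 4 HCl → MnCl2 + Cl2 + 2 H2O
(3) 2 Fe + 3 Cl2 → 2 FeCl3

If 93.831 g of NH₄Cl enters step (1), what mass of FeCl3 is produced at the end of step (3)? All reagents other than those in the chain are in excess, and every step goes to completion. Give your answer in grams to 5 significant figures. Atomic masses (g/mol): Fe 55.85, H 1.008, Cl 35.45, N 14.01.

M(NH4Cl) = 14.01 + 4(1.008) + 35.45 = 53.492 g/mol.
M(FeCl3) = 55.85 + 3(35.45) = 162.20 g/mol.
n(NH4Cl) = 93.831 / 53.492 = 1.75411 mol.
Reaction (1): NH4Cl→HCl ratio 1:1 ⇒ n(HCl) = 1.75411 mol.
Reaction (2): HCl→Cl2 ratio 4:1 ⇒ n(Cl2) = 0.438528 mol.
Reaction (3): Cl2→FeCl3 ratio 3:2 ⇒ n(FeCl3) = 0.292352 mol.
Mass of FeCl3 = 0.292352 × 162.20 = 47.4195 g.

47.420 g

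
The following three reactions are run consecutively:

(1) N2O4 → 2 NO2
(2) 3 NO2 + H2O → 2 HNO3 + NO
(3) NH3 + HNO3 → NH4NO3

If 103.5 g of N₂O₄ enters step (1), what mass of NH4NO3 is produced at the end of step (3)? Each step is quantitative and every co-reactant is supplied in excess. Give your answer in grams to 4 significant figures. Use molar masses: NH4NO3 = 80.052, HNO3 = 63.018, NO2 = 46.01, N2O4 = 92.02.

n(N2O4) = 103.5 / 92.02 = 1.1248 mol.
Reaction (1): N2O4→NO2 ratio 1:2 ⇒ n(NO2) = 2.2495 mol.
Reaction (2): NO2→HNO3 ratio 3:2 ⇒ n(HNO3) = 1.4997 mol.
Reaction (3): HNO3→NH4NO3 ratio 1:1 ⇒ n(NH4NO3) = 1.4997 mol.
Mass of NH4NO3 = 1.4997 × 80.052 = 120.05 g.

120.1 g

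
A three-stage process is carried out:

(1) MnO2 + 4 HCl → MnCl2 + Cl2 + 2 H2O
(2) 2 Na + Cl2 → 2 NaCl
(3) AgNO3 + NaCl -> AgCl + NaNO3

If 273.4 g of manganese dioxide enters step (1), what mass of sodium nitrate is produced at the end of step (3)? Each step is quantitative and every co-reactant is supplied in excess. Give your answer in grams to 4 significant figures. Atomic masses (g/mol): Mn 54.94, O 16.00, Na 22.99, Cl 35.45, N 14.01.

M(MnO2) = 54.94 + 2(16.00) = 86.94 g/mol.
M(NaNO3) = 22.99 + 14.01 + 3(16.00) = 85.00 g/mol.
n(MnO2) = 273.4 / 86.94 = 3.1447 mol.
Reaction (1): MnO2→Cl2 ratio 1:1 ⇒ n(Cl2) = 3.1447 mol.
Reaction (2): Cl2→NaCl ratio 1:2 ⇒ n(NaCl) = 6.2894 mol.
Reaction (3): NaCl→NaNO3 ratio 1:1 ⇒ n(NaNO3) = 6.2894 mol.
Mass of NaNO3 = 6.2894 × 85.00 = 534.60 g.

534.6 g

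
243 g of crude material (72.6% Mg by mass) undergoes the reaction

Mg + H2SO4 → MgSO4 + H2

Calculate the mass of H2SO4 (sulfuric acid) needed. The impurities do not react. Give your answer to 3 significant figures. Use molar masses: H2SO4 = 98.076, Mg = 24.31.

Mass of pure Mg = 243 g × 0.726 = 176.4 g.
n(Mg) = 176.4 g / 24.31 g/mol = 7.257 mol.
From the equation the Mg:H2SO4 mole ratio is 1:1, so n(H2SO4) = 7.257 × 1/1 = 7.257 mol.
Mass of H2SO4 = 7.257 mol × 98.076 g/mol = 711.7 g.

712 g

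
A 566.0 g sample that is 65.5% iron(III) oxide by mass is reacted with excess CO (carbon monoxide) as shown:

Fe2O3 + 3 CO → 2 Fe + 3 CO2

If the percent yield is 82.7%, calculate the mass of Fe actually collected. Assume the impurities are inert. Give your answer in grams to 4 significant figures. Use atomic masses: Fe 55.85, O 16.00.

Pure Fe2O3 available = 566.0 g × 0.655 = 370.73 g.
M(Fe2O3) = 2(55.85) + 3(16.00) = 159.70 g/mol.
M(Fe) = 55.85 g/mol.
n(Fe2O3) = 370.73 g / 159.70 g/mol = 2.3214 mol.
From the equation the Fe2O3:Fe mole ratio is 1:2, so n(Fe) = 2.3214 × 2/1 = 4.6428 mol.
Mass of Fe = 4.6428 mol × 55.85 g/mol = 259.30 g.
Actual mass collected = 259.30 g × 0.827 = 214.44 g.

214.4 g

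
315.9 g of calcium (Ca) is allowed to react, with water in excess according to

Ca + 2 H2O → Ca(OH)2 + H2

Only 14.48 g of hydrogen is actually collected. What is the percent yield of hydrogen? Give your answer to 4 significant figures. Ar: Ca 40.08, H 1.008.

M(Ca) = 40.08 g/mol.
M(H2) = 2(1.008) = 2.016 g/mol.
n(Ca) = 315.90 g / 40.08 g/mol = 7.8817 mol.
From the equation the Ca:H2 mole ratio is 1:1, so n(H2) = 7.8817 × 1/1 = 7.8817 mol.
Mass of H2 = 7.8817 mol × 2.016 g/mol = 15.890 g.
This is the theoretical yield. Percent yield = 14.48 g / 15.890 g × 100% = 91.129%.

91.13 %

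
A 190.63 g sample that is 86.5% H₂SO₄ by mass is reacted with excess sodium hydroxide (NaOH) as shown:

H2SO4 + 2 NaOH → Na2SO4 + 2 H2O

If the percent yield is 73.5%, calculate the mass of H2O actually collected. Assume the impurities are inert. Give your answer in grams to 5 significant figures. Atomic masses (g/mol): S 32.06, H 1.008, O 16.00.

Pure H2SO4 available = 190.63 g × 0.865 = 164.895 g.
M(H2SO4) = 2(1.008) + 32.06 + 4(16.00) = 98.076 g/mol.
M(H2O) = 2(1.008) + 16.00 = 18.016 g/mol.
n(H2SO4) = 164.895 g / 98.076 g/mol = 1.68130 mol.
From the equation the H2SO4:H2O mole ratio is 1:2, so n(H2O) = 1.68130 × 2/1 = 3.36260 mol.
Mass of H2O = 3.36260 mol × 18.016 g/mol = 60.5805 g.
Actual mass collected = 60.5805 g × 0.735 = 44.5267 g.

44.527 g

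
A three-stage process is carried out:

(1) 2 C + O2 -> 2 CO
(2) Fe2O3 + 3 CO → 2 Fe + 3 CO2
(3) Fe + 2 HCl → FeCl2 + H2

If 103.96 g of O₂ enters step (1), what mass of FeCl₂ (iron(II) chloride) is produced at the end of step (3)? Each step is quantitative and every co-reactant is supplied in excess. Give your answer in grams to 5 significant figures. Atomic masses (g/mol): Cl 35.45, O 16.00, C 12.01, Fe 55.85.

M(O2) = 2(16.00) = 32.00 g/mol.
M(FeCl2) = 55.85 + 2(35.45) = 126.75 g/mol.
n(O2) = 103.96 / 32.00 = 3.24875 mol.
Reaction (1): O2→CO ratio 1:2 ⇒ n(CO) = 6.49750 mol.
Reaction (2): CO→Fe ratio 3:2 ⇒ n(Fe) = 4.33167 mol.
Reaction (3): Fe→FeCl2 ratio 1:1 ⇒ n(FeCl2) = 4.33167 mol.
Mass of FeCl2 = 4.33167 × 126.75 = 549.039 g.

549.04 g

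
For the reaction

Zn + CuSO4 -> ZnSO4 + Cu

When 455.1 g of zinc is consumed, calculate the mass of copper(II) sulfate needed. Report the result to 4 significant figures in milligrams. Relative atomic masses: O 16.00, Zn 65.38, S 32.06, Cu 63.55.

1111000 mg

M(Zn) = 65.38 g/mol.
M(CuSO4) = 63.55 + 32.06 + 4(16.00) = 159.61 g/mol.
n(Zn) = 455.10 g / 65.38 g/mol = 6.9608 mol.
From the equation the Zn:CuSO4 mole ratio is 1:1, so n(CuSO4) = 6.9608 × 1/1 = 6.9608 mol.
Mass of CuSO4 = 6.9608 mol × 159.61 g/mol = 1111.0 g.
Converting to mg: 1111.0 g = 1111000 mg.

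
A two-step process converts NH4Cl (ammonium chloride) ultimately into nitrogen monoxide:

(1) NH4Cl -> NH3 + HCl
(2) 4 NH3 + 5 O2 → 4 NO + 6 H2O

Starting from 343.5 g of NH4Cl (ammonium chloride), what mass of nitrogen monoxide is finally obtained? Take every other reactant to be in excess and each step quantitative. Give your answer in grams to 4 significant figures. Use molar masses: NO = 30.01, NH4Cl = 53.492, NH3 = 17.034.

192.7 g

n(NH4Cl) = 343.50 / 53.492 = 6.4215 mol.
Step 1 gives a 1:1 ratio of NH4Cl to NH3, so n(NH3) = 6.4215 mol.
In step 2 the NH3:NO ratio is 4:4, so n(NO) = 6.4215 mol.
Mass of NO = 6.4215 × 30.01 = 192.71 g.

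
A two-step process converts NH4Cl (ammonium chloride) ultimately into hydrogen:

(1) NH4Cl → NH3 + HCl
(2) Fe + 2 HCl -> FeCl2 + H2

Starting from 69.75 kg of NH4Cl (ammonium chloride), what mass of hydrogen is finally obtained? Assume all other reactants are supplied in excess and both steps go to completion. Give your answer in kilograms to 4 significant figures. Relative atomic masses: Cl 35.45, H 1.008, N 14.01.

M(NH4Cl) = 14.01 + 4(1.008) + 35.45 = 53.492 g/mol.
M(H2) = 2(1.008) = 2.016 g/mol.
69.75 kg = 69750 g.
n(NH4Cl) = 69750 / 53.492 = 1303.9 mol.
Step 1 gives a 1:1 ratio of NH4Cl to HCl, so n(HCl) = 1303.9 mol.
In step 2 the HCl:H2 ratio is 2:1, so n(H2) = 651.97 mol.
Mass of H2 = 651.97 × 2.016 = 1314.4 g = 1.314 kg.

1.314 kg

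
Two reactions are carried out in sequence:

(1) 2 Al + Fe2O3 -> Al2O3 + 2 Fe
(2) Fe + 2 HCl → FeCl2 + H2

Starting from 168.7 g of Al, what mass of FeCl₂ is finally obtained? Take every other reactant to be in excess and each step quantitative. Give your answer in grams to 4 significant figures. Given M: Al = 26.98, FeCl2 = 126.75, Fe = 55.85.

n(Al) = 168.70 / 26.98 = 6.2528 mol.
Step 1 gives a 2:2 ratio of Al to Fe, so n(Fe) = 6.2528 mol.
In step 2 the Fe:FeCl2 ratio is 1:1, so n(FeCl2) = 6.2528 mol.
Mass of FeCl2 = 6.2528 × 126.75 = 792.54 g.

792.5 g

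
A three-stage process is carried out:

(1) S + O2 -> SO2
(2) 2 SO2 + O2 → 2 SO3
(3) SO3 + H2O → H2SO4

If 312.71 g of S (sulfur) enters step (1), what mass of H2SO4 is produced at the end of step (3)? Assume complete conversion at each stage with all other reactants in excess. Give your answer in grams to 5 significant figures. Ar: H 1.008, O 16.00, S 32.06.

M(S) = 32.06 g/mol.
M(H2SO4) = 2(1.008) + 32.06 + 4(16.00) = 98.076 g/mol.
n(S) = 312.71 / 32.06 = 9.75390 mol.
Reaction (1): S→SO2 ratio 1:1 ⇒ n(SO2) = 9.75390 mol.
Reaction (2): SO2→SO3 ratio 2:2 ⇒ n(SO3) = 9.75390 mol.
Reaction (3): SO3→H2SO4 ratio 1:1 ⇒ n(H2SO4) = 9.75390 mol.
Mass of H2SO4 = 9.75390 × 98.076 = 956.623 g.

956.62 g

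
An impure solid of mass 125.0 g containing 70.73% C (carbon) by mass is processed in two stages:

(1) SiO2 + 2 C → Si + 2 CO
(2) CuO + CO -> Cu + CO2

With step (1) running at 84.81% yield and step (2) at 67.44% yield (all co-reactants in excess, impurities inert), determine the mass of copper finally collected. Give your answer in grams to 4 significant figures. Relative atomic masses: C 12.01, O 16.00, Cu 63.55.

267.6 g

Pure C = 125.0 × 0.7073 = 88.412 g.
M(C) = 12.01 g/mol.
M(Cu) = 63.55 g/mol.
n(C) = 88.412 / 12.01 = 7.3616 mol.
Step 1 (C:CO = 2:2): theoretical n(CO) = 7.3616 mol; at 84.81% yield, n(CO) = 6.2434 mol.
Step 2 (CO:Cu = 1:1): theoretical n(Cu) = 6.2434 mol, so theoretical mass = 6.2434 × 63.55 = 396.76 g.
At 67.44% yield, actual mass of Cu = 396.76 × 0.6744 = 267.58 g.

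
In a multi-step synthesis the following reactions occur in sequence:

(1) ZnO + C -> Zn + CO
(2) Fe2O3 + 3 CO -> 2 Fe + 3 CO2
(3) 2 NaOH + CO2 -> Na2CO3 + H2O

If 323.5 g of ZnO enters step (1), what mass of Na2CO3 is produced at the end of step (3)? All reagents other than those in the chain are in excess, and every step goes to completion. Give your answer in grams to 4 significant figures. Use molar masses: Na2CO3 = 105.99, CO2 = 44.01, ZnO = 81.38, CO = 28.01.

n(ZnO) = 323.5 / 81.38 = 3.9752 mol.
Reaction (1): ZnO→CO ratio 1:1 ⇒ n(CO) = 3.9752 mol.
Reaction (2): CO→CO2 ratio 3:3 ⇒ n(CO2) = 3.9752 mol.
Reaction (3): CO2→Na2CO3 ratio 1:1 ⇒ n(Na2CO3) = 3.9752 mol.
Mass of Na2CO3 = 3.9752 × 105.99 = 421.33 g.

421.3 g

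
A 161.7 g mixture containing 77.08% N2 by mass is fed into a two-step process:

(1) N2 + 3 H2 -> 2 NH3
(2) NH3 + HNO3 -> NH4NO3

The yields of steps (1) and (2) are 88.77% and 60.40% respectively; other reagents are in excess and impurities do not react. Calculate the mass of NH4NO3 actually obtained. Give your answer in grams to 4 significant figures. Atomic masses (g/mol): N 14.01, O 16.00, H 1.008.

381.8 g

Pure N2 = 161.7 × 0.7708 = 124.64 g.
M(N2) = 2(14.01) = 28.02 g/mol.
M(NH4NO3) = 2(14.01) + 4(1.008) + 3(16.00) = 80.052 g/mol.
n(N2) = 124.64 / 28.02 = 4.4482 mol.
Step 1 (N2:NH3 = 1:2): theoretical n(NH3) = 8.8964 mol; at 88.77% yield, n(NH3) = 7.8973 mol.
Step 2 (NH3:NH4NO3 = 1:1): theoretical n(NH4NO3) = 7.8973 mol, so theoretical mass = 7.8973 × 80.052 = 632.20 g.
At 60.40% yield, actual mass of NH4NO3 = 632.20 × 0.6040 = 381.85 g.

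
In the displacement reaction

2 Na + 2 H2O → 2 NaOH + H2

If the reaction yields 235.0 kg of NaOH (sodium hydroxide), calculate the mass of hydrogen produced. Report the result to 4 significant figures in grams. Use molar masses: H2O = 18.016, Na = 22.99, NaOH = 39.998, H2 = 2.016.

5922 g

Convert: 235.0 kg = 235000 g.
n(NaOH) = 235000 g / 39.998 g/mol = 5875.3 mol.
From the equation the NaOH:H2 mole ratio is 2:1, so n(H2) = 5875.3 × 1/2 = 2937.6 mol.
Mass of H2 = 2937.6 mol × 2.016 g/mol = 5922.3 g.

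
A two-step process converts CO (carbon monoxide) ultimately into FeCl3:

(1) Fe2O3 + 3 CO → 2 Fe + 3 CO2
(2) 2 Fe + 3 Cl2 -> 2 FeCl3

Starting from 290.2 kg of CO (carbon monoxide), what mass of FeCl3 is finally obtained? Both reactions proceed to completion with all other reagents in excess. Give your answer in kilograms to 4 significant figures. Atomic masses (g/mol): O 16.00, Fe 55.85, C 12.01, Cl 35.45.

1120 kg

M(CO) = 12.01 + 16.00 = 28.01 g/mol.
M(FeCl3) = 55.85 + 3(35.45) = 162.20 g/mol.
290.2 kg = 290200 g.
n(CO) = 290200 / 28.01 = 10361 mol.
Step 1 gives a 3:2 ratio of CO to Fe, so n(Fe) = 6907.1 mol.
In step 2 the Fe:FeCl3 ratio is 2:2, so n(FeCl3) = 6907.1 mol.
Mass of FeCl3 = 6907.1 × 162.20 = 1.1203 × 10^6 g = 1120 kg.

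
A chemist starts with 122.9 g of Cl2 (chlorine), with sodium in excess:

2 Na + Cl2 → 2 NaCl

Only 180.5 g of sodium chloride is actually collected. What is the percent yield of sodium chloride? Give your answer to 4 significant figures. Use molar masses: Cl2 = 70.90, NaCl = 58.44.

n(Cl2) = 122.90 g / 70.90 g/mol = 1.7334 mol.
From the equation the Cl2:NaCl mole ratio is 1:2, so n(NaCl) = 1.7334 × 2/1 = 3.4669 mol.
Mass of NaCl = 3.4669 mol × 58.44 g/mol = 202.60 g.
This is the theoretical yield. Percent yield = 180.5 g / 202.60 g × 100% = 89.090%.

89.09 %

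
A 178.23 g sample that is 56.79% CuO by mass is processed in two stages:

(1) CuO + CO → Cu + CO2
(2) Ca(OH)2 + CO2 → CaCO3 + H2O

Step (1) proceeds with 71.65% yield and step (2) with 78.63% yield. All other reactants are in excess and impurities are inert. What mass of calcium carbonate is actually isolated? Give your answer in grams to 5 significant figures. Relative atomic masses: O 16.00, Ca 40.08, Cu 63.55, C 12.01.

Pure CuO = 178.23 × 0.5679 = 101.217 g.
M(CuO) = 63.55 + 16.00 = 79.55 g/mol.
M(CaCO3) = 40.08 + 12.01 + 3(16.00) = 100.09 g/mol.
n(CuO) = 101.217 / 79.55 = 1.27237 mol.
Step 1 (CuO:CO2 = 1:1): theoretical n(CO2) = 1.27237 mol; at 71.65% yield, n(CO2) = 0.911651 mol.
Step 2 (CO2:CaCO3 = 1:1): theoretical n(CaCO3) = 0.911651 mol, so theoretical mass = 0.911651 × 100.09 = 91.2472 g.
At 78.63% yield, actual mass of CaCO3 = 91.2472 × 0.7863 = 71.7476 g.

71.748 g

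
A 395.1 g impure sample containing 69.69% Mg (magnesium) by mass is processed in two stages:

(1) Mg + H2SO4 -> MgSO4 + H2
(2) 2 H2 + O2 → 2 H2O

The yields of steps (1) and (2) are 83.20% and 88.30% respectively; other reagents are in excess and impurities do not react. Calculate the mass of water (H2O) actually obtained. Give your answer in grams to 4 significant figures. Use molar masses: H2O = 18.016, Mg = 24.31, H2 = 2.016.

149.9 g

Pure Mg = 395.1 × 0.6969 = 275.35 g.
n(Mg) = 275.35 / 24.31 = 11.326 mol.
Step 1 (Mg:H2 = 1:1): theoretical n(H2) = 11.326 mol; at 83.20% yield, n(H2) = 9.4236 mol.
Step 2 (H2:H2O = 2:2): theoretical n(H2O) = 9.4236 mol, so theoretical mass = 9.4236 × 18.016 = 169.78 g.
At 88.30% yield, actual mass of H2O = 169.78 × 0.8830 = 149.91 g.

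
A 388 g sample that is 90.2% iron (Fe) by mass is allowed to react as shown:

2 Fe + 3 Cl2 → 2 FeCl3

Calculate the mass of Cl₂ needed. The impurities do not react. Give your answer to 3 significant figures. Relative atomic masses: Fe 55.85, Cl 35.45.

666 g

Mass of pure Fe = 388 g × 0.902 = 350.0 g.
M(Fe) = 55.85 g/mol.
M(Cl2) = 2(35.45) = 70.90 g/mol.
n(Fe) = 350.0 g / 55.85 g/mol = 6.266 mol.
From the equation the Fe:Cl2 mole ratio is 2:3, so n(Cl2) = 6.266 × 3/2 = 9.400 mol.
Mass of Cl2 = 9.400 mol × 70.90 g/mol = 666.4 g.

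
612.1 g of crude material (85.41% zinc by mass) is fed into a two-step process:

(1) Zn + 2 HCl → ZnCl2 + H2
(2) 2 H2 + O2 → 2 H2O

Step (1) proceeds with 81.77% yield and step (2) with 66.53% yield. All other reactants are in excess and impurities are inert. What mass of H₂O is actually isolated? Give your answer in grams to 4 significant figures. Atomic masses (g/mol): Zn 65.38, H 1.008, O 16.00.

Pure Zn = 612.1 × 0.8541 = 522.79 g.
M(Zn) = 65.38 g/mol.
M(H2O) = 2(1.008) + 16.00 = 18.016 g/mol.
n(Zn) = 522.79 / 65.38 = 7.9962 mol.
Step 1 (Zn:H2 = 1:1): theoretical n(H2) = 7.9962 mol; at 81.77% yield, n(H2) = 6.5385 mol.
Step 2 (H2:H2O = 2:2): theoretical n(H2O) = 6.5385 mol, so theoretical mass = 6.5385 × 18.016 = 117.80 g.
At 66.53% yield, actual mass of H2O = 117.80 × 0.6653 = 78.371 g.

78.37 g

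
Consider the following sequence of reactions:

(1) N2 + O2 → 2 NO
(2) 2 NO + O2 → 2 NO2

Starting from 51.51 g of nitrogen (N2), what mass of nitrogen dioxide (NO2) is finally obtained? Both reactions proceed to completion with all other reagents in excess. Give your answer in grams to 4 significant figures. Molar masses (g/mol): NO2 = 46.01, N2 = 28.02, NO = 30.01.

n(N2) = 51.510 / 28.02 = 1.8383 mol.
Step 1 gives a 1:2 ratio of N2 to NO, so n(NO) = 3.6767 mol.
In step 2 the NO:NO2 ratio is 2:2, so n(NO2) = 3.6767 mol.
Mass of NO2 = 3.6767 × 46.01 = 169.16 g.

169.2 g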